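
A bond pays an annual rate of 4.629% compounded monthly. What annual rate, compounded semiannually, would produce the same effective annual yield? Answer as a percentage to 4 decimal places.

4.6739%

EAR = (1 + 0.04629/12)^12 − 1 = 0.047285.
Solve (1 + r/2)^2 = 1.047285: r/2 = 1.047285^(1/2) − 1 = 0.023369, so r = 0.046739 = 4.6739%.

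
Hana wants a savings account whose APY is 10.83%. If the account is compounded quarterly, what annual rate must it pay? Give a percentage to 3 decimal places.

10.416%

(1 + r/4)^4 − 1 = 0.1083, so 1 + r/4 = 1.1083^(1/4).
r/4 = 0.026040, so r = 0.104160 = 10.416%.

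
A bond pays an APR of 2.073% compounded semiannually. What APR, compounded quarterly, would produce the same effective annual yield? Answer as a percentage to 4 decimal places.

EAR = (1 + 0.02073/2)^2 − 1 = 0.020837.
Solve (1 + r/4)^4 = 1.020837: r/4 = 1.020837^(1/4) − 1 = 0.005169, so r = 0.020677 = 2.0677%.

2.0677%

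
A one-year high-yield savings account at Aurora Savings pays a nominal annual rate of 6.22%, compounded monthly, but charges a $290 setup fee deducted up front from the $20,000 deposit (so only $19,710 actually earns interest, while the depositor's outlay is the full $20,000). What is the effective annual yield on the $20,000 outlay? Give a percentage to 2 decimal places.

Value after one year: 19,710 × (1 + 0.0622/12)^12 = 19,710 × 1.064004 = $20,971.52.
Effective yield on the $20,000 outlay: 20,971.52 / 20,000 − 1 = 0.048576 = 4.86%.

4.86%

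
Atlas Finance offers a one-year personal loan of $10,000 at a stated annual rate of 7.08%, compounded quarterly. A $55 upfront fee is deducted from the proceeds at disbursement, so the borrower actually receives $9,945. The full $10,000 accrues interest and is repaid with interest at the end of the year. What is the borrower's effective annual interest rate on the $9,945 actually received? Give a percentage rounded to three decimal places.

Amount owed after one year: 10,000 × (1 + 0.0708/4)^4 = 10,000 × 1.072702 = $10,727.02.
Effective rate on net proceeds: 10,727.02 / 9,945 − 1 = 0.078635 = 7.863%.

7.863%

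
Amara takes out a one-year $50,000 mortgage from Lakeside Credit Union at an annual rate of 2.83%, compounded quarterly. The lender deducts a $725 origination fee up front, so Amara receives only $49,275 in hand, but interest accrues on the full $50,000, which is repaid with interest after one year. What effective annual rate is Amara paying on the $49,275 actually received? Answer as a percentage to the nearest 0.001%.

Amount owed after one year: 50,000 × (1 + 0.0283/4)^4 = 50,000 × 1.028602 = $51,430.09.
Effective rate on net proceeds: 51,430.09 / 49,275 − 1 = 0.043736 = 4.374%.

4.374%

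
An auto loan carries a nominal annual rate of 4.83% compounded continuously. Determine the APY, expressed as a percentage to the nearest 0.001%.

With continuous compounding, EAR = e^0.0483 − 1.
e^0.0483 = 1.049485, so EAR = 0.049485 = 4.949%.

4.949%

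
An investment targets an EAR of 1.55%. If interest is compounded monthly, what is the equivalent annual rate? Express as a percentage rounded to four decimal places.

(1 + r/12)^12 − 1 = 0.0155, so 1 + r/12 = 1.0155^(1/12).
r/12 = 0.001283, so r = 0.015391 = 1.5391%.

1.5391%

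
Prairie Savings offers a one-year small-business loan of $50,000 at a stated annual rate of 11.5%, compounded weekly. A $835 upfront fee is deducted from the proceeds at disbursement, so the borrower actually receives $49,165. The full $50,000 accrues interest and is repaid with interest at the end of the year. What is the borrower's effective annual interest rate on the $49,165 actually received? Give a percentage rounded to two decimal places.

14.08%

Amount owed after one year: 50,000 × (1 + 0.115/52)^52 = 50,000 × 1.121731 = $56,086.55.
Effective rate on net proceeds: 56,086.55 / 49,165 − 1 = 0.140782 = 14.08%.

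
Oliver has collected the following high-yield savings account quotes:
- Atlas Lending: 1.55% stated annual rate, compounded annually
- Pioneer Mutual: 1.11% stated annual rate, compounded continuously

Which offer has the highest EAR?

Atlas Lending: compounded annually, EAR = 1.550%
Pioneer Mutual: e^0.0111 − 1 = 1.116%
The highest effective annual rate is Atlas Lending at 1.550%.

Atlas Lending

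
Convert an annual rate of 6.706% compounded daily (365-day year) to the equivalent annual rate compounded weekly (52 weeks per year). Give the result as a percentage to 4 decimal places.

EAR = (1 + 0.06706/365)^365 − 1 = 0.069353.
Solve (1 + r/52)^52 = 1.069353: r/52 = 1.069353^(1/52) − 1 = 0.001290, so r = 0.067097 = 6.7097%.

6.7097%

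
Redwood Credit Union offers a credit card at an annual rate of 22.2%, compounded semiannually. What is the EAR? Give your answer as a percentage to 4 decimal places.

EAR = (1 + 0.222/2)^2 − 1.
= 1.234321 − 1 = 23.4321%.

23.4321%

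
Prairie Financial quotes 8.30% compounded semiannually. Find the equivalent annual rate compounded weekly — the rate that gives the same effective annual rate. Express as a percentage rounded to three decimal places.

8.139%

EAR = (1 + 0.0830/2)^2 − 1 = 0.084722.
Solve (1 + r/52)^52 = 1.084722: r/52 = 1.084722^(1/52) − 1 = 0.001565, so r = 0.081388 = 8.139%.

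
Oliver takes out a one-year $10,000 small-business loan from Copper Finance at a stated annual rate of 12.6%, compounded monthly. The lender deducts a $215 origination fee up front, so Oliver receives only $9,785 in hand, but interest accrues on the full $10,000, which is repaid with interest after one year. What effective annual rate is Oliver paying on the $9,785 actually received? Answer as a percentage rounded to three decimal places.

Amount owed after one year: 10,000 × (1 + 0.126/12)^12 = 10,000 × 1.133537 = $11,335.37.
Effective rate on net proceeds: 11,335.37 / 9,785 − 1 = 0.158444 = 15.844%.

15.844%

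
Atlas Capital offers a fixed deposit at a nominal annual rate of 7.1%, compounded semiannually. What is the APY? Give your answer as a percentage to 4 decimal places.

EAR = (1 + 0.071/2)^2 − 1.
= (1 + 0.035500)^2 − 1 = 1.072260 − 1 = 7.2260%.

7.2260%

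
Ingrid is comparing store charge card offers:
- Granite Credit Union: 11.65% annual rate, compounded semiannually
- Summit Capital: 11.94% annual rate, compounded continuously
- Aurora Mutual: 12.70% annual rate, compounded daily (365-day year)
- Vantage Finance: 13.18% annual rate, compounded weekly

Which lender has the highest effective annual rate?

Granite Credit Union: (1 + 0.1165/2)^2 − 1 = 11.989%
Summit Capital: e^0.1194 − 1 = 12.682%
Aurora Mutual: (1 + 0.1270/365)^365 − 1 = 13.539%
Vantage Finance: (1 + 0.1318/52)^52 − 1 = 14.069%
The highest effective annual rate is Vantage Finance at 14.069%.

Vantage Finance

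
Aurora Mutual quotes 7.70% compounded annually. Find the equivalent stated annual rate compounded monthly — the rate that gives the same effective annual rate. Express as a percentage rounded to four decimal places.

Compounded annually, EAR = nominal = 0.077000.
Solve (1 + r/12)^12 = 1.077000: r/12 = 1.077000^(1/12) − 1 = 0.006201, so r = 0.074409 = 7.4409%.

7.4409%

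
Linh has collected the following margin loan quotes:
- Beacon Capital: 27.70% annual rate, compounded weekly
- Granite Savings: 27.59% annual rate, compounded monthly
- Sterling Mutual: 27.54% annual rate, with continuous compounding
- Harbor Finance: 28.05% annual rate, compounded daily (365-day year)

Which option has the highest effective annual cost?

Harbor Finance

Beacon Capital: (1 + 0.2770/52)^52 − 1 = 31.820%
Granite Savings: (1 + 0.2759/12)^12 − 1 = 31.361%
Sterling Mutual: e^0.2754 − 1 = 31.706%
Harbor Finance: (1 + 0.2805/365)^365 − 1 = 32.365%
The highest effective annual rate is Harbor Finance at 32.365%.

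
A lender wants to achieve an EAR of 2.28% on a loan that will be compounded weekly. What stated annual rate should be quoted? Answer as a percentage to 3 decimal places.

(1 + r/52)^52 − 1 = 0.0228, so 1 + r/52 = 1.0228^(1/52).
r/52 = 0.000434, so r = 0.022549 = 2.255%.

2.255%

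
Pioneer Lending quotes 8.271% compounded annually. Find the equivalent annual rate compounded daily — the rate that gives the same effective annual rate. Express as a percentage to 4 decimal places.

7.9476%

Compounded annually, EAR = nominal = 0.082710.
Solve (1 + r/365)^365 = 1.082710: r/365 = 1.082710^(1/365) − 1 = 0.000218, so r = 0.079476 = 7.9476%.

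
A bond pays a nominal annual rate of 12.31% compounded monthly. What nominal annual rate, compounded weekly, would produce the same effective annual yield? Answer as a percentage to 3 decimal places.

EAR = (1 + 0.1231/12)^12 − 1 = 0.130288.
Solve (1 + r/52)^52 = 1.130288: r/52 = 1.130288^(1/52) − 1 = 0.002358, so r = 0.122617 = 12.262%.

12.262%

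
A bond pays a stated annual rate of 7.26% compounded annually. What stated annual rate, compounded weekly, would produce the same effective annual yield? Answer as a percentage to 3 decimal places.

Compounded annually, EAR = nominal = 0.072600.
Solve (1 + r/52)^52 = 1.072600: r/52 = 1.072600^(1/52) − 1 = 0.001349, so r = 0.070133 = 7.013%.

7.013%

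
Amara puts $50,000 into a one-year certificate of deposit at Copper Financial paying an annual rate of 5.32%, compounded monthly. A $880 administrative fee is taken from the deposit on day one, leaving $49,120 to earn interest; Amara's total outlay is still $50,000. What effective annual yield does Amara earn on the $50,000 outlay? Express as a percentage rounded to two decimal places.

Value after one year: 49,120 × (1 + 0.0532/12)^12 = 49,120 × 1.054517 = $51,797.85.
Effective yield on the $50,000 outlay: 51,797.85 / 50,000 − 1 = 0.035957 = 3.60%.

3.60%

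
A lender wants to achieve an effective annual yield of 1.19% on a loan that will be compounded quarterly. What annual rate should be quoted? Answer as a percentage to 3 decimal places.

1.185%

(1 + r/4)^4 − 1 = 0.0119, so 1 + r/4 = 1.0119^(1/4).
r/4 = 0.002962, so r = 0.011847 = 1.185%.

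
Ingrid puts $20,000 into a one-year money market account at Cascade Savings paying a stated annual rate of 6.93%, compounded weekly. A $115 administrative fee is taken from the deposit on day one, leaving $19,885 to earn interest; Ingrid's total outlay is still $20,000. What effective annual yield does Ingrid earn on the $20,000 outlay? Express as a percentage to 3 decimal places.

6.555%

Value after one year: 19,885 × (1 + 0.0693/52)^52 = 19,885 × 1.071708 = $21,310.92.
Effective yield on the $20,000 outlay: 21,310.92 / 20,000 − 1 = 0.065546 = 6.555%.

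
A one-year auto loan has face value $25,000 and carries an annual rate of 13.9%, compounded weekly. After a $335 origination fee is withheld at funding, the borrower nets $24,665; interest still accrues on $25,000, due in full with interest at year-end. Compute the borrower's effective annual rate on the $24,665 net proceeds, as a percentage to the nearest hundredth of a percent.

16.45%

Amount owed after one year: 25,000 × (1 + 0.139/52)^52 = 25,000 × 1.148911 = $28,722.78.
Effective rate on net proceeds: 28,722.78 / 24,665 − 1 = 0.164516 = 16.45%.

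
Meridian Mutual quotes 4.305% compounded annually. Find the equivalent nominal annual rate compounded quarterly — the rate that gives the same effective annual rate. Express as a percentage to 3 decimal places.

Compounded annually, EAR = nominal = 0.043050.
Solve (1 + r/4)^4 = 1.043050: r/4 = 1.043050^(1/4) − 1 = 0.010593, so r = 0.042372 = 4.237%.

4.237%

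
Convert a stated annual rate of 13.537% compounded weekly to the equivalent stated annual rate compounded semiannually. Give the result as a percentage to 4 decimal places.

13.9868%

EAR = (1 + 0.13537/52)^52 − 1 = 0.144759.
Solve (1 + r/2)^2 = 1.144759: r/2 = 1.144759^(1/2) − 1 = 0.069934, so r = 0.139868 = 13.9868%.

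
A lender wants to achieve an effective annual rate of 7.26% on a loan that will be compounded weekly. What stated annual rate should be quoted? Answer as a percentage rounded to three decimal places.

7.013%

(1 + r/52)^52 − 1 = 0.0726, so 1 + r/52 = 1.0726^(1/52).
r/52 = 0.001349, so r = 0.070133 = 7.013%.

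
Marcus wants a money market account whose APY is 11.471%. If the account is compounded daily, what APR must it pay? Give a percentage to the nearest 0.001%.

10.861%

(1 + r/365)^365 − 1 = 0.11471, so 1 + r/365 = 1.11471^(1/365).
r/365 = 0.000298, so r = 0.108610 = 10.861%.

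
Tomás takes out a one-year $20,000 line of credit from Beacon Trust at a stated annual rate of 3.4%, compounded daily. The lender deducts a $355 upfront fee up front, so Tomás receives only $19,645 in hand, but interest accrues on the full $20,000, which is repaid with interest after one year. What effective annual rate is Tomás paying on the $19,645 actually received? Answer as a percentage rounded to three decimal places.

5.328%

Amount owed after one year: 20,000 × (1 + 0.034/365)^365 = 20,000 × 1.034583 = $20,691.66.
Effective rate on net proceeds: 20,691.66 / 19,645 − 1 = 0.053279 = 5.328%.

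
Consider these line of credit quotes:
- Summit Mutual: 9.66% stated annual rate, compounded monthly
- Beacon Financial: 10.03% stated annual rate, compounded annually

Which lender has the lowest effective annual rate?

Beacon Financial

Summit Mutual: (1 + 0.0966/12)^12 − 1 = 10.099%
Beacon Financial: compounded annually, EAR = 10.030%
The lowest effective annual rate is Beacon Financial at 10.030%.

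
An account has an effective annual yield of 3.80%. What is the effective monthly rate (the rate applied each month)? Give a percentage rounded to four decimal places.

The per-month rate i satisfies (1 + i)^12 = 1 + 0.0380.
i = 1.0380^(1/12) − 1 = 0.0031128 = 0.3113%.

0.3113%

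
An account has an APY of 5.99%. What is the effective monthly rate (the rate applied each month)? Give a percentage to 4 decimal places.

The per-month rate i satisfies (1 + i)^12 = 1 + 0.0599.
i = 1.0599^(1/12) − 1 = 0.0048597 = 0.4860%.

0.4860%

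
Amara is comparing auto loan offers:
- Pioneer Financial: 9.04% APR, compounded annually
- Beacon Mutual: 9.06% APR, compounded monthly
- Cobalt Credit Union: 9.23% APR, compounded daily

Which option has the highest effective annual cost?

Pioneer Financial: compounded annually, EAR = 9.040%
Beacon Mutual: (1 + 0.0906/12)^12 − 1 = 9.446%
Cobalt Credit Union: (1 + 0.0923/365)^365 − 1 = 9.668%
The highest effective annual rate is Cobalt Credit Union at 9.668%.

Cobalt Credit Union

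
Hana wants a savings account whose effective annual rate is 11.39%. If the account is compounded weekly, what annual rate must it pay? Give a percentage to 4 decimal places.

10.7979%

(1 + r/52)^52 − 1 = 0.1139, so 1 + r/52 = 1.1139^(1/52).
r/52 = 0.002077, so r = 0.107979 = 10.7979%.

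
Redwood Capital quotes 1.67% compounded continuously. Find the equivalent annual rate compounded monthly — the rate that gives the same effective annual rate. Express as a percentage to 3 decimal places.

EAR under continuous compounding: e^0.0167 − 1 = 0.016840.
Solve (1 + r/12)^12 = 1.016840: r/12 = 1.016840^(1/12) − 1 = 0.001393, so r = 0.016712 = 1.671%.

1.671%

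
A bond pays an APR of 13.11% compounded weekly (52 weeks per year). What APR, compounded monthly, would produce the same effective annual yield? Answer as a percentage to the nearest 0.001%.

13.165%

EAR = (1 + 0.1311/52)^52 − 1 = 0.139894.
Solve (1 + r/12)^12 = 1.139894: r/12 = 1.139894^(1/12) − 1 = 0.010971, so r = 0.131652 = 13.165%.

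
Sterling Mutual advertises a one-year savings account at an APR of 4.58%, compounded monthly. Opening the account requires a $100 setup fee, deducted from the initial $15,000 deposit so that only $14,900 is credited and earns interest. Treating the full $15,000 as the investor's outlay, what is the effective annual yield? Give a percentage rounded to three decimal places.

Value after one year: 14,900 × (1 + 0.0458/12)^12 = 14,900 × 1.046774 = $15,596.93.
Effective yield on the $15,000 outlay: 15,596.93 / 15,000 − 1 = 0.039795 = 3.980%.

3.980%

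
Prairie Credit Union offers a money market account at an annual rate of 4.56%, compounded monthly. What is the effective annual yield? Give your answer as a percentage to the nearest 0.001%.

4.657%

EAR = (1 + 0.0456/12)^12 − 1.
= 1.046565 − 1 = 4.657%.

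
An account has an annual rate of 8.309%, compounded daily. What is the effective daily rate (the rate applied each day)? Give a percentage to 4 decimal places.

With a nominal annual rate compounded daily, the periodic rate is the nominal rate divided by 365.
i = 0.08309 / 365 = 0.0002276 = 0.0228%.

0.0228%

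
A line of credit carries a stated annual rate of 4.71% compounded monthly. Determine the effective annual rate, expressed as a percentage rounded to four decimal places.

EAR = (1 + 0.0471/12)^12 − 1.
= 1.048130 − 1 = 4.8130%.

4.8130%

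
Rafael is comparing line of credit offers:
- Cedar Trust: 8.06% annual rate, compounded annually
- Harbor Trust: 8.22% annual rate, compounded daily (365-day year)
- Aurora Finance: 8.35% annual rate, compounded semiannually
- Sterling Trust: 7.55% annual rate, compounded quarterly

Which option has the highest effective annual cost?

Cedar Trust: compounded annually, EAR = 8.060%
Harbor Trust: (1 + 0.0822/365)^365 − 1 = 8.566%
Aurora Finance: (1 + 0.0835/2)^2 − 1 = 8.524%
Sterling Trust: (1 + 0.0755/4)^4 − 1 = 7.766%
The highest effective annual rate is Harbor Trust at 8.566%.

Harbor Trust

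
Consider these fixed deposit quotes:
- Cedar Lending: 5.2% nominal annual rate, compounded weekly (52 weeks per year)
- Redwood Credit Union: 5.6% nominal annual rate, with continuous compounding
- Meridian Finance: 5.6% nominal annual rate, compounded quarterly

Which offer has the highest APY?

Cedar Lending: (1 + 0.052/52)^52 − 1 = 5.335%
Redwood Credit Union: e^0.056 − 1 = 5.760%
Meridian Finance: (1 + 0.056/4)^4 − 1 = 5.719%
The highest effective annual rate is Redwood Credit Union at 5.760%.

Redwood Credit Union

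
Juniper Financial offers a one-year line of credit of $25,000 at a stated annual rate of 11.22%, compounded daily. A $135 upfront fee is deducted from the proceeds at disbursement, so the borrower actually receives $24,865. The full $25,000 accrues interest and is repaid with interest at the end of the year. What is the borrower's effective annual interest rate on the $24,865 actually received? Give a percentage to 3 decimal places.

12.479%

Amount owed after one year: 25,000 × (1 + 0.1122/365)^365 = 25,000 × 1.118717 = $27,967.93.
Effective rate on net proceeds: 27,967.93 / 24,865 − 1 = 0.124791 = 12.479%.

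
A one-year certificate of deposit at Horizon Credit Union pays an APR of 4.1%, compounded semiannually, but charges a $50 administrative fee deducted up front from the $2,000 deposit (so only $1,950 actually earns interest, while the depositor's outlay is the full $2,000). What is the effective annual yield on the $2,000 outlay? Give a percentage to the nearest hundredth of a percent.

Value after one year: 1,950 × (1 + 0.041/2)^2 = 1,950 × 1.041420 = $2,030.77.
Effective yield on the $2,000 outlay: 2,030.77 / 2,000 − 1 = 0.015385 = 1.54%.

1.54%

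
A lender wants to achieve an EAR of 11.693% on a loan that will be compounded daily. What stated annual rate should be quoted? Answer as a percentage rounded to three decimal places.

(1 + r/365)^365 − 1 = 0.11693, so 1 + r/365 = 1.11693^(1/365).
r/365 = 0.000303, so r = 0.110601 = 11.060%.

11.060%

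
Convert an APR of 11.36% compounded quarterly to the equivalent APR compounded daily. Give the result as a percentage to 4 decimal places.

EAR = (1 + 0.1136/4)^4 − 1 = 0.118532.
Solve (1 + r/365)^365 = 1.118532: r/365 = 1.118532^(1/365) − 1 = 0.000307, so r = 0.112034 = 11.2034%.

11.2034%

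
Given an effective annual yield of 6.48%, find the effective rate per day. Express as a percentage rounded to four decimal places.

The per-day rate i satisfies (1 + i)^365 = 1 + 0.0648.
i = 1.0648^(1/365) − 1 = 0.0001720 = 0.0172%.

0.0172%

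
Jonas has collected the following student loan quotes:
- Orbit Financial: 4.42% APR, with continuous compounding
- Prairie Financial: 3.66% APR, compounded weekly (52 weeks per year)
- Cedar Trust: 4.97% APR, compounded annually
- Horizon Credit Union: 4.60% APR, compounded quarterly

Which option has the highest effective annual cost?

Orbit Financial: e^0.0442 − 1 = 4.519%
Prairie Financial: (1 + 0.0366/52)^52 − 1 = 3.726%
Cedar Trust: compounded annually, EAR = 4.970%
Horizon Credit Union: (1 + 0.0460/4)^4 − 1 = 4.680%
The highest effective annual rate is Cedar Trust at 4.970%.

Cedar Trust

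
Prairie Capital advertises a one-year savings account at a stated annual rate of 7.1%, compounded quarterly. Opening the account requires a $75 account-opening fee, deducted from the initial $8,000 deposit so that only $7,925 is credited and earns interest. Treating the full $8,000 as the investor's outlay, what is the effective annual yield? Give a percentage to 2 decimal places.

Value after one year: 7,925 × (1 + 0.071/4)^4 = 7,925 × 1.072913 = $8,502.83.
Effective yield on the $8,000 outlay: 8,502.83 / 8,000 − 1 = 0.062854 = 6.29%.

6.29%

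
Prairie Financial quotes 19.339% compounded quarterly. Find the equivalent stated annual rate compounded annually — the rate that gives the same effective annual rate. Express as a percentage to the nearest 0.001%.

EAR = (1 + 0.19339/4)^4 − 1 = 0.207872.
Compounded annually, the equivalent nominal rate is the EAR itself: 20.787%.

20.787%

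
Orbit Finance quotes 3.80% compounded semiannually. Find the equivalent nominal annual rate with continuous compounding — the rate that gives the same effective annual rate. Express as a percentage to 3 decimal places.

3.764%

EAR = (1 + 0.0380/2)^2 − 1 = 0.038361.
Equivalent continuous rate: r = ln(1 + 0.038361) = 0.037644 = 3.764%.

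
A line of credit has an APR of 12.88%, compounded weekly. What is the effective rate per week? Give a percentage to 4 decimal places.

With a nominal annual rate compounded weekly, the periodic rate is the nominal rate divided by 52.
i = 0.1288 / 52 = 0.0024769 = 0.2477%.

0.2477%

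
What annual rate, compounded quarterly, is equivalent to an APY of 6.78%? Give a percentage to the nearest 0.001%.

6.614%

(1 + r/4)^4 − 1 = 0.0678, so 1 + r/4 = 1.0678^(1/4).
r/4 = 0.016535, so r = 0.066141 = 6.614%.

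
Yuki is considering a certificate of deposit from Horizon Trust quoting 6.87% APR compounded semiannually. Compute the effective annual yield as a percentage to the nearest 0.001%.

6.988%

EAR = (1 + 0.0687/2)^2 − 1.
= (1 + 0.034350)^2 − 1 = 1.069880 − 1 = 6.988%.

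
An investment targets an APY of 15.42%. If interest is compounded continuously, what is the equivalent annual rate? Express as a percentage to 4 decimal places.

14.3407%

Continuous: nominal r satisfies e^r − 1 = 0.1542.
r = ln(1 + 0.1542) = ln(1.1542) = 0.143407 = 14.3407%.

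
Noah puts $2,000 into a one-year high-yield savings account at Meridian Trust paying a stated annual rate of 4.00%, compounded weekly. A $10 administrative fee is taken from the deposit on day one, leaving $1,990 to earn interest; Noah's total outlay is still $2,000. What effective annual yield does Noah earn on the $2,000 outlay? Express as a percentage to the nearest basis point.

Value after one year: 1,990 × (1 + 0.0400/52)^52 = 1,990 × 1.040795 = $2,071.18.
Effective yield on the $2,000 outlay: 2,071.18 / 2,000 − 1 = 0.035591 = 3.56%.

3.56%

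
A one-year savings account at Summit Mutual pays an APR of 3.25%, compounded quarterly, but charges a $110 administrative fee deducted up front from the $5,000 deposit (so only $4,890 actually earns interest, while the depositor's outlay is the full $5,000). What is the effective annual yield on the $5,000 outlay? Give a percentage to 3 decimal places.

Value after one year: 4,890 × (1 + 0.0325/4)^4 = 4,890 × 1.032898 = $5,050.87.
Effective yield on the $5,000 outlay: 5,050.87 / 5,000 − 1 = 0.010174 = 1.017%.

1.017%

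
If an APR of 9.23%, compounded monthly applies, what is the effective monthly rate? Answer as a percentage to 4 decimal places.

0.7692%

With a nominal annual rate compounded monthly, the periodic rate is the nominal rate divided by 12.
i = 0.0923 / 12 = 0.0076917 = 0.7692%.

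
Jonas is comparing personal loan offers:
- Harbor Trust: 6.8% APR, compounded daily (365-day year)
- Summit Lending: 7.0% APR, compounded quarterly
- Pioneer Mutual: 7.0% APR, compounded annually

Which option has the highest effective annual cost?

Summit Lending

Harbor Trust: (1 + 0.068/365)^365 − 1 = 7.036%
Summit Lending: (1 + 0.070/4)^4 − 1 = 7.186%
Pioneer Mutual: compounded annually, EAR = 7.000%
The highest effective annual rate is Summit Lending at 7.186%.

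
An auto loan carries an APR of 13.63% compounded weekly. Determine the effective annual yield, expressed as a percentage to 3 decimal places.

EAR = (1 + 0.1363/52)^52 − 1.
= 1.145821 − 1 = 14.582%.

14.582%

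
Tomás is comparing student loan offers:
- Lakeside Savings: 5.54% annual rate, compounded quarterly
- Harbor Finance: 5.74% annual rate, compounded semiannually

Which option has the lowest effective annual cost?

Lakeside Savings: (1 + 0.0554/4)^4 − 1 = 5.656%
Harbor Finance: (1 + 0.0574/2)^2 − 1 = 5.822%
The lowest effective annual rate is Lakeside Savings at 5.656%.

Lakeside Savings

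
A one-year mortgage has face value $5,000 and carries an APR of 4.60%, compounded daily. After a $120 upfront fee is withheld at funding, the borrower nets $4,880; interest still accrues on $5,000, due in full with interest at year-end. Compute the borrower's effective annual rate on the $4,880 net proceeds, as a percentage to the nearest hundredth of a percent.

Amount owed after one year: 5,000 × (1 + 0.0460/365)^365 = 5,000 × 1.047071 = $5,235.36.
Effective rate on net proceeds: 5,235.36 / 4,880 − 1 = 0.072819 = 7.28%.

7.28%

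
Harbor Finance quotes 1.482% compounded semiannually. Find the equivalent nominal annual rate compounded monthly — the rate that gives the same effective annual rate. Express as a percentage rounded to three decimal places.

EAR = (1 + 0.01482/2)^2 − 1 = 0.014875.
Solve (1 + r/12)^12 = 1.014875: r/12 = 1.014875^(1/12) − 1 = 0.001231, so r = 0.014774 = 1.477%.

1.477%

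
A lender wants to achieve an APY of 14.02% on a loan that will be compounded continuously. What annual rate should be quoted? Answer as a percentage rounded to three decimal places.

Continuous: nominal r satisfies e^r − 1 = 0.1402.
r = ln(1 + 0.1402) = ln(1.1402) = 0.131204 = 13.120%.

13.120%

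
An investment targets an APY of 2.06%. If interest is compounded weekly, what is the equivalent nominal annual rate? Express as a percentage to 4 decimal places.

2.0395%

(1 + r/52)^52 − 1 = 0.0206, so 1 + r/52 = 1.0206^(1/52).
r/52 = 0.000392, so r = 0.020395 = 2.0395%.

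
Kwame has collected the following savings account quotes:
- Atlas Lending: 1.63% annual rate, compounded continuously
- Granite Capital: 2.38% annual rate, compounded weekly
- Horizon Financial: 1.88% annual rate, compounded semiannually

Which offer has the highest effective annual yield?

Atlas Lending: e^0.0163 − 1 = 1.643%
Granite Capital: (1 + 0.0238/52)^52 − 1 = 2.408%
Horizon Financial: (1 + 0.0188/2)^2 − 1 = 1.889%
The highest effective annual rate is Granite Capital at 2.408%.

Granite Capital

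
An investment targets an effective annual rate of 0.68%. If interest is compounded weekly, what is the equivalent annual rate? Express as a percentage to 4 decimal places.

0.6777%

(1 + r/52)^52 − 1 = 0.0068, so 1 + r/52 = 1.0068^(1/52).
r/52 = 0.000130, so r = 0.006777 = 0.6777%.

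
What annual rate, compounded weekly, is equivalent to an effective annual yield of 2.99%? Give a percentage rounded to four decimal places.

(1 + r/52)^52 − 1 = 0.0299, so 1 + r/52 = 1.0299^(1/52).
r/52 = 0.000567, so r = 0.029470 = 2.9470%.

2.9470%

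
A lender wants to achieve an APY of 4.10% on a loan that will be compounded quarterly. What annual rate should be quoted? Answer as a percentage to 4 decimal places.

4.0384%

(1 + r/4)^4 − 1 = 0.0410, so 1 + r/4 = 1.0410^(1/4).
r/4 = 0.010096, so r = 0.040384 = 4.0384%.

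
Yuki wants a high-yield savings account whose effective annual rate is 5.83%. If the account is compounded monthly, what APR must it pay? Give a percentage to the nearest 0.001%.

5.680%

(1 + r/12)^12 − 1 = 0.0583, so 1 + r/12 = 1.0583^(1/12).
r/12 = 0.004733, so r = 0.056798 = 5.680%.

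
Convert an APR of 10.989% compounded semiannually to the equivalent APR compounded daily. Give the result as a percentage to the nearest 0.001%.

10.699%

EAR = (1 + 0.10989/2)^2 − 1 = 0.112909.
Solve (1 + r/365)^365 = 1.112909: r/365 = 1.112909^(1/365) − 1 = 0.000293, so r = 0.106993 = 10.699%.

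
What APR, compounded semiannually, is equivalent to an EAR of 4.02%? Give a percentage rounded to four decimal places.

(1 + r/2)^2 − 1 = 0.0402, so 1 + r/2 = 1.0402^(1/2).
r/2 = 0.019902, so r = 0.039804 = 3.9804%.

3.9804%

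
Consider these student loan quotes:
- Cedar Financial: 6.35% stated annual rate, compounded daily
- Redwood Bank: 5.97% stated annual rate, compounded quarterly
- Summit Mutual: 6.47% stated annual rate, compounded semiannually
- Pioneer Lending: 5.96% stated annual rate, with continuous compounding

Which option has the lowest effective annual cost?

Redwood Bank

Cedar Financial: (1 + 0.0635/365)^365 − 1 = 6.555%
Redwood Bank: (1 + 0.0597/4)^4 − 1 = 6.105%
Summit Mutual: (1 + 0.0647/2)^2 − 1 = 6.575%
Pioneer Lending: e^0.0596 − 1 = 6.141%
The lowest effective annual rate is Redwood Bank at 6.105%.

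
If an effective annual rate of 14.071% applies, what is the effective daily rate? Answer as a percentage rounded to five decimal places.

0.03608%

The per-day rate i satisfies (1 + i)^365 = 1 + 0.14071.
i = 1.14071^(1/365) − 1 = 0.0003608 = 0.03608%.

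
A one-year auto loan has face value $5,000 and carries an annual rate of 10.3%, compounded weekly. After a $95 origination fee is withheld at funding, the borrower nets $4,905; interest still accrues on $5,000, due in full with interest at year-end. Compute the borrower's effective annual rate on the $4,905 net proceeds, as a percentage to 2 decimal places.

Amount owed after one year: 5,000 × (1 + 0.103/52)^52 = 5,000 × 1.108378 = $5,541.89.
Effective rate on net proceeds: 5,541.89 / 4,905 − 1 = 0.129846 = 12.98%.

12.98%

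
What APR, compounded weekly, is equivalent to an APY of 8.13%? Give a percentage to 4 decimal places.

7.8223%

(1 + r/52)^52 − 1 = 0.0813, so 1 + r/52 = 1.0813^(1/52).
r/52 = 0.001504, so r = 0.078223 = 7.8223%.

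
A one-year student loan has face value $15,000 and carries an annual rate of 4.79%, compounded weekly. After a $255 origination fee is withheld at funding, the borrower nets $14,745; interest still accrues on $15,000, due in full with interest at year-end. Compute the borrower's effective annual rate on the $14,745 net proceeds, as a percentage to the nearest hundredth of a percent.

6.72%

Amount owed after one year: 15,000 × (1 + 0.0479/52)^52 = 15,000 × 1.049043 = $15,735.64.
Effective rate on net proceeds: 15,735.64 / 14,745 − 1 = 0.067185 = 6.72%.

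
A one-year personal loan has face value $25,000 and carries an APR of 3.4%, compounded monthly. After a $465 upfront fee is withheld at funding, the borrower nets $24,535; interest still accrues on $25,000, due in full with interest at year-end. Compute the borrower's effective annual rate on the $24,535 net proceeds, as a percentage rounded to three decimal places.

Amount owed after one year: 25,000 × (1 + 0.034/12)^12 = 25,000 × 1.034535 = $25,863.37.
Effective rate on net proceeds: 25,863.37 / 24,535 − 1 = 0.054142 = 5.414%.

5.414%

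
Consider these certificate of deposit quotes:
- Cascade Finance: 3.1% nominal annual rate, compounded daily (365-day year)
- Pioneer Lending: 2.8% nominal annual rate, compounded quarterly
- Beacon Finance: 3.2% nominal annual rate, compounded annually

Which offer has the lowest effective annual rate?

Pioneer Lending

Cascade Finance: (1 + 0.031/365)^365 − 1 = 3.148%
Pioneer Lending: (1 + 0.028/4)^4 − 1 = 2.830%
Beacon Finance: compounded annually, EAR = 3.200%
The lowest effective annual rate is Pioneer Lending at 2.830%.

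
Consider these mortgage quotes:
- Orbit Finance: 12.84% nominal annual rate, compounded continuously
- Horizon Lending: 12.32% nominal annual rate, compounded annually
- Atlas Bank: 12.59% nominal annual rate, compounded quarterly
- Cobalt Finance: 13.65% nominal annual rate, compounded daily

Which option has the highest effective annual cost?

Cobalt Finance

Orbit Finance: e^0.1284 − 1 = 13.701%
Horizon Lending: compounded annually, EAR = 12.320%
Atlas Bank: (1 + 0.1259/4)^4 − 1 = 13.197%
Cobalt Finance: (1 + 0.1365/365)^365 − 1 = 14.623%
The highest effective annual rate is Cobalt Finance at 14.623%.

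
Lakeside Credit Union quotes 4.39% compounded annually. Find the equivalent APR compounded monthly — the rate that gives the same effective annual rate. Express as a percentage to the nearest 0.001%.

4.304%

Compounded annually, EAR = nominal = 0.043900.
Solve (1 + r/12)^12 = 1.043900: r/12 = 1.043900^(1/12) − 1 = 0.003587, so r = 0.043041 = 4.304%.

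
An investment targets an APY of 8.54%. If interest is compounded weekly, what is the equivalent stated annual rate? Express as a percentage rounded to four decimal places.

(1 + r/52)^52 − 1 = 0.0854, so 1 + r/52 = 1.0854^(1/52).
r/52 = 0.001577, so r = 0.082013 = 8.2013%.

8.2013%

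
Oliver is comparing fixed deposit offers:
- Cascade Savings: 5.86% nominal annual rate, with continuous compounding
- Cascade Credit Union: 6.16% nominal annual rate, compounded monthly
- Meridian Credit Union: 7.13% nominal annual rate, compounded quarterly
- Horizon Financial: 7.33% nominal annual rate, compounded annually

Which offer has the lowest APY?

Cascade Savings: e^0.0586 − 1 = 6.035%
Cascade Credit Union: (1 + 0.0616/12)^12 − 1 = 6.337%
Meridian Credit Union: (1 + 0.0713/4)^4 − 1 = 7.323%
Horizon Financial: compounded annually, EAR = 7.330%
The lowest effective annual rate is Cascade Savings at 6.035%.

Cascade Savings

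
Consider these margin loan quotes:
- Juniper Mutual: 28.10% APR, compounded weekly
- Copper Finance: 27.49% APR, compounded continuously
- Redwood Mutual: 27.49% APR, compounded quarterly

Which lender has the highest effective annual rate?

Juniper Mutual

Juniper Mutual: (1 + 0.2810/52)^52 − 1 = 32.345%
Copper Finance: e^0.2749 − 1 = 31.640%
Redwood Mutual: (1 + 0.2749/4)^4 − 1 = 30.456%
The highest effective annual rate is Juniper Mutual at 32.345%.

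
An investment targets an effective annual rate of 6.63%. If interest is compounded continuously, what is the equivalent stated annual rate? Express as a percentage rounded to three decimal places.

Continuous: nominal r satisfies e^r − 1 = 0.0663.
r = ln(1 + 0.0663) = ln(1.0663) = 0.064195 = 6.419%.

6.419%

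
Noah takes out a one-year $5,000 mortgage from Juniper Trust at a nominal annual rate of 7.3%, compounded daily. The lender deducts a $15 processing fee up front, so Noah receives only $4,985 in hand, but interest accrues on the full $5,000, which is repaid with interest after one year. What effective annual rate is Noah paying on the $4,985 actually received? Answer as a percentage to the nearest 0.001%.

7.896%

Amount owed after one year: 5,000 × (1 + 0.073/365)^365 = 5,000 × 1.075723 = $5,378.61.
Effective rate on net proceeds: 5,378.61 / 4,985 − 1 = 0.078960 = 7.896%.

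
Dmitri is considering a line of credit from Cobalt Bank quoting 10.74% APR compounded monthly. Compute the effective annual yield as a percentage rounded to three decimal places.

EAR = (1 + 0.1074/12)^12 − 1.
= 1.112848 − 1 = 11.285%.

11.285%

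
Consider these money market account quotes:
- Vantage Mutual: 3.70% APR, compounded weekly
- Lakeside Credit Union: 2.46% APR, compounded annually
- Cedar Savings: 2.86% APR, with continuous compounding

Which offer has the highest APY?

Vantage Mutual

Vantage Mutual: (1 + 0.0370/52)^52 − 1 = 3.768%
Lakeside Credit Union: compounded annually, EAR = 2.460%
Cedar Savings: e^0.0286 − 1 = 2.901%
The highest effective annual rate is Vantage Mutual at 3.768%.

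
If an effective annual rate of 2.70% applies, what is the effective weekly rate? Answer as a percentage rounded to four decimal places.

The per-week rate i satisfies (1 + i)^52 = 1 + 0.0270.
i = 1.0270^(1/52) − 1 = 0.0005125 = 0.0512%.

0.0512%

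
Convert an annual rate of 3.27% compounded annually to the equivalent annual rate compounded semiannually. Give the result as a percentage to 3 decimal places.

Compounded annually, EAR = nominal = 0.032700.
Solve (1 + r/2)^2 = 1.032700: r/2 = 1.032700^(1/2) − 1 = 0.016218, so r = 0.032437 = 3.244%.

3.244%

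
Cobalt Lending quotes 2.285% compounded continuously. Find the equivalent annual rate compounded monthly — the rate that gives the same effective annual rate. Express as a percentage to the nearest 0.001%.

EAR under continuous compounding: e^0.02285 − 1 = 0.023113.
Solve (1 + r/12)^12 = 1.023113: r/12 = 1.023113^(1/12) − 1 = 0.001906, so r = 0.022872 = 2.287%.

2.287%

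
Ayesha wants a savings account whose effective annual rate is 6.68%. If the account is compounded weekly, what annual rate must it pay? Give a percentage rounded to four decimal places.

6.4704%

(1 + r/52)^52 − 1 = 0.0668, so 1 + r/52 = 1.0668^(1/52).
r/52 = 0.001244, so r = 0.064704 = 6.4704%.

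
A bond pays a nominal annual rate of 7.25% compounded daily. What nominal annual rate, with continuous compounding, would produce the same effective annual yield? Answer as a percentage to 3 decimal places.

EAR = (1 + 0.0725/365)^365 − 1 = 0.075185.
Equivalent continuous rate: r = ln(1 + 0.075185) = 0.072493 = 7.249%.

7.249%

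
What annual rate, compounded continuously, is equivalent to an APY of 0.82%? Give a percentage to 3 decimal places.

Continuous: nominal r satisfies e^r − 1 = 0.0082.
r = ln(1 + 0.0082) = ln(1.0082) = 0.008167 = 0.817%.

0.817%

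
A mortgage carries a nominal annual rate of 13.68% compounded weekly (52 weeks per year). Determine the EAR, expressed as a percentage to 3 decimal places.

14.639%

EAR = (1 + 0.1368/52)^52 − 1.
= 1.146393 − 1 = 14.639%.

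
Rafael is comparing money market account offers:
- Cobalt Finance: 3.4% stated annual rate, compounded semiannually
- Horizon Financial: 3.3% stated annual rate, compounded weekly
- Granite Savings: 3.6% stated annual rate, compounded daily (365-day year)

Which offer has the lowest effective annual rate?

Horizon Financial

Cobalt Finance: (1 + 0.034/2)^2 − 1 = 3.429%
Horizon Financial: (1 + 0.033/52)^52 − 1 = 3.354%
Granite Savings: (1 + 0.036/365)^365 − 1 = 3.665%
The lowest effective annual rate is Horizon Financial at 3.354%.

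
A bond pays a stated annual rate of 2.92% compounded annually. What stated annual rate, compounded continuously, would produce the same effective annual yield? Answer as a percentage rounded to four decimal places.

Compounded annually, EAR = nominal = 0.029200.
Equivalent continuous rate: r = ln(1 + 0.029200) = 0.028782 = 2.8782%.

2.8782%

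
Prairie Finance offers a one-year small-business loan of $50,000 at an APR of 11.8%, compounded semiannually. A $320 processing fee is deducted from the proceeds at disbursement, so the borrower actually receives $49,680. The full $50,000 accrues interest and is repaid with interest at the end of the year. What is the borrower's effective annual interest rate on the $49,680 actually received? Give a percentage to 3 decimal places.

Amount owed after one year: 50,000 × (1 + 0.118/2)^2 = 50,000 × 1.121481 = $56,074.05.
Effective rate on net proceeds: 56,074.05 / 49,680 − 1 = 0.128705 = 12.870%.

12.870%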